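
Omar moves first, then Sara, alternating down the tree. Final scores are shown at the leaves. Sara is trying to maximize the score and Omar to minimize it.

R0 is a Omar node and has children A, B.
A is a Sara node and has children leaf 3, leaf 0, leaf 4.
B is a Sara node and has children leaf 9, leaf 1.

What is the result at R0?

A (Sara): max(3, 0, 4) = 4
B (Sara): max(9, 1) = 9
R0 (Omar): min(4, 9) = 4

4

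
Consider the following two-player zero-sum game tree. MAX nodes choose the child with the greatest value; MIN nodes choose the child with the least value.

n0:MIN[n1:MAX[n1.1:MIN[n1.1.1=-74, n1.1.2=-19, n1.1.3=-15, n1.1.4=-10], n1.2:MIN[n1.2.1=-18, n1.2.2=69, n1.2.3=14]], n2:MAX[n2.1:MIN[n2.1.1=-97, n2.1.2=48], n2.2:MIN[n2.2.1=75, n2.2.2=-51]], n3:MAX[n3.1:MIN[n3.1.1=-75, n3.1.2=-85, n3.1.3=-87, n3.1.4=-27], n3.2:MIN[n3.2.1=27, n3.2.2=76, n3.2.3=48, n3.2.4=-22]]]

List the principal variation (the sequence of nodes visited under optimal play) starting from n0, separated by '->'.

n0 -> n2 -> n2.2 -> n2.2.2

n1.1 (MIN): min(-74, -19, -15, -10) = -74
n1.2 (MIN): min(-18, 69, 14) = -18
n1 (MAX): max(-74, -18) = -18
n2.1 (MIN): min(-97, 48) = -97
n2.2 (MIN): min(75, -51) = -51
n2 (MAX): max(-97, -51) = -51
n3.1 (MIN): min(-75, -85, -87, -27) = -87
n3.2 (MIN): min(27, 76, 48, -22) = -22
n3 (MAX): max(-87, -22) = -22
n0 (MIN): min(-18, -51, -22) = -51
At n0, MIN picks n2 (lowest: -51).
At n2, MAX picks n2.2 (highest: -51).
At n2.2, MIN picks n2.2.2 (lowest: -51).
Terminal value -51.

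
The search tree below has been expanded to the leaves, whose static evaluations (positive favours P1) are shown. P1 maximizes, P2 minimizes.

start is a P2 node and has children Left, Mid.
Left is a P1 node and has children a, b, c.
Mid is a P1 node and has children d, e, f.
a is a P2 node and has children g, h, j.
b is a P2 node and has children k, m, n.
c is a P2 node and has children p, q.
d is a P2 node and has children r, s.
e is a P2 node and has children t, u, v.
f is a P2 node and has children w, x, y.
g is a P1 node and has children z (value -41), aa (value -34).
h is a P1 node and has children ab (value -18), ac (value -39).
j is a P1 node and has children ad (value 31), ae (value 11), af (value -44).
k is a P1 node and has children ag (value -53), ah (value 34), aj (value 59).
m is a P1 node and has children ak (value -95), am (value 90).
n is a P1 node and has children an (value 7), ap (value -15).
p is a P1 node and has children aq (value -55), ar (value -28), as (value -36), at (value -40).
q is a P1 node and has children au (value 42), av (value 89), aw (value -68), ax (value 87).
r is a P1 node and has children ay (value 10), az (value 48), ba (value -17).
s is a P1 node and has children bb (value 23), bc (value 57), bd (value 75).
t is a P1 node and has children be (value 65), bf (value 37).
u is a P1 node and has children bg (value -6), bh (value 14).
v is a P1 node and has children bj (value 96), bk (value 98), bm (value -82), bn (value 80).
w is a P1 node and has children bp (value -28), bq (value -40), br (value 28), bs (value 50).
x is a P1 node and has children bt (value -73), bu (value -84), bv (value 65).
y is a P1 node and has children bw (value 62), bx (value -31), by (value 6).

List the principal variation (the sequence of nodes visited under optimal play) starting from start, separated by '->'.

g (P1): max(-41, -34) = -34
h (P1): max(-18, -39) = -18
j (P1): max(31, 11, -44) = 31
a (P2): min(-34, -18, 31) = -34
k (P1): max(-53, 34, 59) = 59
m (P1): max(-95, 90) = 90
n (P1): max(7, -15) = 7
b (P2): min(59, 90, 7) = 7
p (P1): max(-55, -28, -36, -40) = -28
q (P1): max(42, 89, -68, 87) = 89
c (P2): min(-28, 89) = -28
Left (P1): max(-34, 7, -28) = 7
r (P1): max(10, 48, -17) = 48
s (P1): max(23, 57, 75) = 75
d (P2): min(48, 75) = 48
t (P1): max(65, 37) = 65
u (P1): max(-6, 14) = 14
v (P1): max(96, 98, -82, 80) = 98
e (P2): min(65, 14, 98) = 14
w (P1): max(-28, -40, 28, 50) = 50
x (P1): max(-73, -84, 65) = 65
y (P1): max(62, -31, 6) = 62
f (P2): min(50, 65, 62) = 50
Mid (P1): max(48, 14, 50) = 50
start (P2): min(7, 50) = 7
At start, P2 picks Left (lowest: 7).
At Left, P1 picks b (highest: 7).
At b, P2 picks n (lowest: 7).
At n, P1 picks an (highest: 7).
Terminal value 7.

start -> Left -> b -> n -> an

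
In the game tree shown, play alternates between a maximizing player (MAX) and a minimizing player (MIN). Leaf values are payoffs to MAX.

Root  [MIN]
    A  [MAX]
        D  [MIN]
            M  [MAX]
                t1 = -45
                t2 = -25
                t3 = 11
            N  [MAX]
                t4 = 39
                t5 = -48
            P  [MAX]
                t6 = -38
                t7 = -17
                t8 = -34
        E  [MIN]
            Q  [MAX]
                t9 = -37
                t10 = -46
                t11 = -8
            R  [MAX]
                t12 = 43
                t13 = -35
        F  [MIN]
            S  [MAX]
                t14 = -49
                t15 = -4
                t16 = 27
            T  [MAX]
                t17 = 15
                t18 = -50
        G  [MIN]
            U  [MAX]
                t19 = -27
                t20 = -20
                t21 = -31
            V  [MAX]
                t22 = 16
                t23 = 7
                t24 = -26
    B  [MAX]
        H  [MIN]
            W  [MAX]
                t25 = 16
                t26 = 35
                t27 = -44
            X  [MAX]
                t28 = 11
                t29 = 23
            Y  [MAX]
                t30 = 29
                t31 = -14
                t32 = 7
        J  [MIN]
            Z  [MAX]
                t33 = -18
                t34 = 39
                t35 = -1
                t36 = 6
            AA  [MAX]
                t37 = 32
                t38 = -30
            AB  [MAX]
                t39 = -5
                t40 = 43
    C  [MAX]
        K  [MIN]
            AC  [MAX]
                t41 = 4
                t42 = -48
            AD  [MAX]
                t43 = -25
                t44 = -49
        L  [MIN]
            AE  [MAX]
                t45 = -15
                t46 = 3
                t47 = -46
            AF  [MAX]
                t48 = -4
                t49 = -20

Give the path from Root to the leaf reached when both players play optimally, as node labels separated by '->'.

Root -> C -> L -> AF -> t48

M (MAX): max(-45, -25, 11) = 11
N (MAX): max(39, -48) = 39
P (MAX): max(-38, -17, -34) = -17
D (MIN): min(11, 39, -17) = -17
Q (MAX): max(-37, -46, -8) = -8
R (MAX): max(43, -35) = 43
E (MIN): min(-8, 43) = -8
S (MAX): max(-49, -4, 27) = 27
T (MAX): max(15, -50) = 15
F (MIN): min(27, 15) = 15
U (MAX): max(-27, -20, -31) = -20
V (MAX): max(16, 7, -26) = 16
G (MIN): min(-20, 16) = -20
A (MAX): max(-17, -8, 15, -20) = 15
W (MAX): max(16, 35, -44) = 35
X (MAX): max(11, 23) = 23
Y (MAX): max(29, -14, 7) = 29
H (MIN): min(35, 23, 29) = 23
Z (MAX): max(-18, 39, -1, 6) = 39
AA (MAX): max(32, -30) = 32
AB (MAX): max(-5, 43) = 43
J (MIN): min(39, 32, 43) = 32
B (MAX): max(23, 32) = 32
AC (MAX): max(4, -48) = 4
AD (MAX): max(-25, -49) = -25
K (MIN): min(4, -25) = -25
AE (MAX): max(-15, 3, -46) = 3
AF (MAX): max(-4, -20) = -4
L (MIN): min(3, -4) = -4
C (MAX): max(-25, -4) = -4
Root (MIN): min(15, 32, -4) = -4
At Root, MIN picks C (lowest: -4).
At C, MAX picks L (highest: -4).
At L, MIN picks AF (lowest: -4).
At AF, MAX picks t48 (highest: -4).
Terminal value -4.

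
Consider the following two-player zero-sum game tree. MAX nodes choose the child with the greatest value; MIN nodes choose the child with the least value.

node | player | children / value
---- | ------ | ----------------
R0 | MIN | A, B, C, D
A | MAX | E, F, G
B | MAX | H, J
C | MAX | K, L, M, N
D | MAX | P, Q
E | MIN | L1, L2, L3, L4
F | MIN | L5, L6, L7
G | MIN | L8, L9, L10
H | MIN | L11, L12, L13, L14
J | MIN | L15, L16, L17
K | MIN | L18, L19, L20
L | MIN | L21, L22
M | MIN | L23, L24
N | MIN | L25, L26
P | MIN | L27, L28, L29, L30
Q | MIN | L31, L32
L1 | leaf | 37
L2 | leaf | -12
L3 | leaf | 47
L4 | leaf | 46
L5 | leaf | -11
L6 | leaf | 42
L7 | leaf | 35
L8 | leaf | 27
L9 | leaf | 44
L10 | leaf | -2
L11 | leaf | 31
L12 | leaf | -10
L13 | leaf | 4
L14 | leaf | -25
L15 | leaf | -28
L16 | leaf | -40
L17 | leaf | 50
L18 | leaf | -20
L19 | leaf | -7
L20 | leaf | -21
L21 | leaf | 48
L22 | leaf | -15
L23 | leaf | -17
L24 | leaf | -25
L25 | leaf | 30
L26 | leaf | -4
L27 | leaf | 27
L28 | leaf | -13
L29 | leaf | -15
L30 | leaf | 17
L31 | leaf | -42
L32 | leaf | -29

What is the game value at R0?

-25

E (MIN): min(37, -12, 47, 46) = -12
F (MIN): min(-11, 42, 35) = -11
G (MIN): min(27, 44, -2) = -2
A (MAX): max(-12, -11, -2) = -2
H (MIN): min(31, -10, 4, -25) = -25
J (MIN): min(-28, -40, 50) = -40
B (MAX): max(-25, -40) = -25
K (MIN): min(-20, -7, -21) = -21
L (MIN): min(48, -15) = -15
M (MIN): min(-17, -25) = -25
N (MIN): min(30, -4) = -4
C (MAX): max(-21, -15, -25, -4) = -4
P (MIN): min(27, -13, -15, 17) = -15
Q (MIN): min(-42, -29) = -42
D (MAX): max(-15, -42) = -15
R0 (MIN): min(-2, -25, -4, -15) = -25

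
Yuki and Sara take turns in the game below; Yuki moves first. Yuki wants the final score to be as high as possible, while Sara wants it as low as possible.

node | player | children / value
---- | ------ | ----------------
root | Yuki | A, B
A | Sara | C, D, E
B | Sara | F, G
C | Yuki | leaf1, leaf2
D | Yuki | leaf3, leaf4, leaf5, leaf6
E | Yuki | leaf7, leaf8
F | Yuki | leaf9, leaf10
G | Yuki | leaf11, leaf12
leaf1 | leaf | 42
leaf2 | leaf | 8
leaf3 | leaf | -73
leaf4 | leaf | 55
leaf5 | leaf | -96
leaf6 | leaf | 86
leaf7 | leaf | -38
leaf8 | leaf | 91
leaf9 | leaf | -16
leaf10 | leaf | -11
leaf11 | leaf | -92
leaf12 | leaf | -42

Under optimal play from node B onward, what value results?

F (Yuki): max(-16, -11) = -11
G (Yuki): max(-92, -42) = -42
B (Sara): min(-11, -42) = -42

-42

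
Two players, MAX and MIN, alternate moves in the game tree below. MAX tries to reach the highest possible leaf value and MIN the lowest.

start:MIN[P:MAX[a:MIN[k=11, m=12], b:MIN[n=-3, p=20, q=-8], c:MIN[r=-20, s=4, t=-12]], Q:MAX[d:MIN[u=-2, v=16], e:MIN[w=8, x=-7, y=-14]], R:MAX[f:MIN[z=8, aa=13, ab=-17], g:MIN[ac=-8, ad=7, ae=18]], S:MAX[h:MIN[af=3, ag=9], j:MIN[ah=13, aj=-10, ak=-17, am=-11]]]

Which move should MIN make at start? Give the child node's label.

a (MIN): min(11, 12) = 11
b (MIN): min(-3, 20, -8) = -8
c (MIN): min(-20, 4, -12) = -20
P (MAX): max(11, -8, -20) = 11
d (MIN): min(-2, 16) = -2
e (MIN): min(8, -7, -14) = -14
Q (MAX): max(-2, -14) = -2
f (MIN): min(8, 13, -17) = -17
g (MIN): min(-8, 7, 18) = -8
R (MAX): max(-17, -8) = -8
h (MIN): min(3, 9) = 3
j (MIN): min(13, -10, -17, -11) = -17
S (MAX): max(3, -17) = 3
start (MIN): min(11, -2, -8, 3) = -8
MIN at start wants the lowest of {P=11, Q=-2, R=-8, S=3}, so chooses R.

R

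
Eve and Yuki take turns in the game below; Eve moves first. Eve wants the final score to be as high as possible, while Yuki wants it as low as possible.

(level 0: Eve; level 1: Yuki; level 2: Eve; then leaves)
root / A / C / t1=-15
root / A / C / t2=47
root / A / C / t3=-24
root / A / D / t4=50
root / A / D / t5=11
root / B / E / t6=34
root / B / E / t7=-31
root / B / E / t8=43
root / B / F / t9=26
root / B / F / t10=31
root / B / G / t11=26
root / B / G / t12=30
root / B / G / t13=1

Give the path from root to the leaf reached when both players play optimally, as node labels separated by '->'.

root -> A -> C -> t2

C (Eve): max(-15, 47, -24) = 47
D (Eve): max(50, 11) = 50
A (Yuki): min(47, 50) = 47
E (Eve): max(34, -31, 43) = 43
F (Eve): max(26, 31) = 31
G (Eve): max(26, 30, 1) = 30
B (Yuki): min(43, 31, 30) = 30
root (Eve): max(47, 30) = 47
At root, Eve picks A (highest: 47).
At A, Yuki picks C (lowest: 47).
At C, Eve picks t2 (highest: 47).
Terminal value 47.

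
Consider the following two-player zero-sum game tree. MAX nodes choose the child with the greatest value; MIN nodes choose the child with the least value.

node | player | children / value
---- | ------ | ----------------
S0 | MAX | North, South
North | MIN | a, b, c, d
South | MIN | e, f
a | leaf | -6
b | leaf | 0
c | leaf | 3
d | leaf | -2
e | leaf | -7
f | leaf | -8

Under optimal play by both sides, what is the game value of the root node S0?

-6

North (MIN): min(-6, 0, 3, -2) = -6
South (MIN): min(-7, -8) = -8
S0 (MAX): max(-6, -8) = -6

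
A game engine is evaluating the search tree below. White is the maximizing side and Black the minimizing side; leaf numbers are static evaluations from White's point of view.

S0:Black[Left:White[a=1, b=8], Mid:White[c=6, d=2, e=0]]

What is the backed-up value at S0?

Left (White): max(1, 8) = 8
Mid (White): max(6, 2, 0) = 6
S0 (Black): min(8, 6) = 6

6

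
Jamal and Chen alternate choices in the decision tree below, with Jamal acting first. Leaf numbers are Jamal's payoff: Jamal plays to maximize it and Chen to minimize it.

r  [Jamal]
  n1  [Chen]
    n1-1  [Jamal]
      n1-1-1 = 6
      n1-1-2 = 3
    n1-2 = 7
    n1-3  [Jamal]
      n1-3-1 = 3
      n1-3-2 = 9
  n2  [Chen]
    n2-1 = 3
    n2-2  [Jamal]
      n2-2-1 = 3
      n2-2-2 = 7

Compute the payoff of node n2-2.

7

n2-2 (Jamal): max(3, 7) = 7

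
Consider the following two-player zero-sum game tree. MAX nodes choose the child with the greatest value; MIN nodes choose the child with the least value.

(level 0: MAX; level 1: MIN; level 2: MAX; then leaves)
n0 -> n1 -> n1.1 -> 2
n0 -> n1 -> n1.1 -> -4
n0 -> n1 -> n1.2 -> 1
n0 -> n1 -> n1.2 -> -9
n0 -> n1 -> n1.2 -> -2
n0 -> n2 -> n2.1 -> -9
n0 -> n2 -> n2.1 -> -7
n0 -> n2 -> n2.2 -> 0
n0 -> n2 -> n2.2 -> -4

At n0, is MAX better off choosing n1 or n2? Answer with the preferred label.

n1

n1.1 (MAX): max(2, -4) = 2
n1.2 (MAX): max(1, -9, -2) = 1
n1 (MIN): min(2, 1) = 1
n2.1 (MAX): max(-9, -7) = -7
n2.2 (MAX): max(0, -4) = 0
n2 (MIN): min(-7, 0) = -7
MAX prefers the higher value; n1=1, n2=-7. n1 is better since 1 > -7.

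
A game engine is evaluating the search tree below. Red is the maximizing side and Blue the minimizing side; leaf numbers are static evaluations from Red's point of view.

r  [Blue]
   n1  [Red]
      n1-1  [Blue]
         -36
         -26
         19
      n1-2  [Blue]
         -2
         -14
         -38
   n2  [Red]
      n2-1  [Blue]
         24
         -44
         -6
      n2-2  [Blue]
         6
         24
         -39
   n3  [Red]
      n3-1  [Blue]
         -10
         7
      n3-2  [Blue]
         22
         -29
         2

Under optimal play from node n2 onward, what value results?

-39

n2-1 (Blue): min(24, -44, -6) = -44
n2-2 (Blue): min(6, 24, -39) = -39
n2 (Red): max(-44, -39) = -39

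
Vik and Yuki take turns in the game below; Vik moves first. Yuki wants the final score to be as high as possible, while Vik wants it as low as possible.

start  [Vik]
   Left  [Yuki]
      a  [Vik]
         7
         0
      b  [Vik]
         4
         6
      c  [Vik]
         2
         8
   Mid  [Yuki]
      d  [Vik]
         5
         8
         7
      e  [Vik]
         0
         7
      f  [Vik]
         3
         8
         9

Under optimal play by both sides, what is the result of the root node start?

a (Vik): min(7, 0) = 0
b (Vik): min(4, 6) = 4
c (Vik): min(2, 8) = 2
Left (Yuki): max(0, 4, 2) = 4
d (Vik): min(5, 8, 7) = 5
e (Vik): min(0, 7) = 0
f (Vik): min(3, 8, 9) = 3
Mid (Yuki): max(5, 0, 3) = 5
start (Vik): min(4, 5) = 4

4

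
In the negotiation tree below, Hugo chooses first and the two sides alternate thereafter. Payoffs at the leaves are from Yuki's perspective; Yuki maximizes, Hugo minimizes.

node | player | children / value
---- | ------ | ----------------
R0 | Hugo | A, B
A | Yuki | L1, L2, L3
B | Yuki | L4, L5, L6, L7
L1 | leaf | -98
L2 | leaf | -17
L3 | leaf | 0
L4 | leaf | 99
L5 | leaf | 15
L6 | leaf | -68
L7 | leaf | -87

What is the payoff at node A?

A (Yuki): max(-98, -17, 0) = 0

0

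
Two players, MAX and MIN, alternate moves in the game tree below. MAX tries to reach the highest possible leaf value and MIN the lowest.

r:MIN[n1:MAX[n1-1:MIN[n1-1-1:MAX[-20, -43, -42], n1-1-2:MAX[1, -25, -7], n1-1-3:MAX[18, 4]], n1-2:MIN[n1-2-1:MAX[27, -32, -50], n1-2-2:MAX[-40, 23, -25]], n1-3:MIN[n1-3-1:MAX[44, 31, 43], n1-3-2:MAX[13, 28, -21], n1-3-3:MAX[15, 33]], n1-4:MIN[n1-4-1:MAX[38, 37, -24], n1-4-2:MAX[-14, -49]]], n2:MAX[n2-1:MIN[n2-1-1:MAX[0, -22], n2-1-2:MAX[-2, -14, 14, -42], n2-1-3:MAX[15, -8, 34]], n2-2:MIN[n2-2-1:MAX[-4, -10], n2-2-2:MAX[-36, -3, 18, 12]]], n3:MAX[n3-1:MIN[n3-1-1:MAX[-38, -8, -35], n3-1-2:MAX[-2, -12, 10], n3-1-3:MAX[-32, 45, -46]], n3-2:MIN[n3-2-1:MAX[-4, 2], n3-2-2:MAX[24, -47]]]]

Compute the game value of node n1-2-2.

23

n1-2-2 (MAX): max(-40, 23, -25) = 23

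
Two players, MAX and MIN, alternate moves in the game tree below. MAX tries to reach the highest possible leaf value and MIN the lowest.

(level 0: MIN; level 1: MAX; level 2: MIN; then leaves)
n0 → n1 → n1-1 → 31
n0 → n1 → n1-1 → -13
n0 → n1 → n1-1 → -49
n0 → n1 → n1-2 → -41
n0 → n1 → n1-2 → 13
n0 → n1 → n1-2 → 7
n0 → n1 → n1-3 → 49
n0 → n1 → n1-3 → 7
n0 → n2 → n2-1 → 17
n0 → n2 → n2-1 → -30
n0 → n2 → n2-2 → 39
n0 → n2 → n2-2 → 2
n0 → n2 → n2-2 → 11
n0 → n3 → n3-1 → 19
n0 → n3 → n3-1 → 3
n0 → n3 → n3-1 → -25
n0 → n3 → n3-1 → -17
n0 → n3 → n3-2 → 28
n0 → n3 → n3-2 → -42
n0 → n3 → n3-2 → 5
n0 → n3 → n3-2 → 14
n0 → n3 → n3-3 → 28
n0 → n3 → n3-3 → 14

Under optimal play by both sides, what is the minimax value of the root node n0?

2

n1-1 (MIN): min(31, -13, -49) = -49
n1-2 (MIN): min(-41, 13, 7) = -41
n1-3 (MIN): min(49, 7) = 7
n1 (MAX): max(-49, -41, 7) = 7
n2-1 (MIN): min(17, -30) = -30
n2-2 (MIN): min(39, 2, 11) = 2
n2 (MAX): max(-30, 2) = 2
n3-1 (MIN): min(19, 3, -25, -17) = -25
n3-2 (MIN): min(28, -42, 5, 14) = -42
n3-3 (MIN): min(28, 14) = 14
n3 (MAX): max(-25, -42, 14) = 14
n0 (MIN): min(7, 2, 14) = 2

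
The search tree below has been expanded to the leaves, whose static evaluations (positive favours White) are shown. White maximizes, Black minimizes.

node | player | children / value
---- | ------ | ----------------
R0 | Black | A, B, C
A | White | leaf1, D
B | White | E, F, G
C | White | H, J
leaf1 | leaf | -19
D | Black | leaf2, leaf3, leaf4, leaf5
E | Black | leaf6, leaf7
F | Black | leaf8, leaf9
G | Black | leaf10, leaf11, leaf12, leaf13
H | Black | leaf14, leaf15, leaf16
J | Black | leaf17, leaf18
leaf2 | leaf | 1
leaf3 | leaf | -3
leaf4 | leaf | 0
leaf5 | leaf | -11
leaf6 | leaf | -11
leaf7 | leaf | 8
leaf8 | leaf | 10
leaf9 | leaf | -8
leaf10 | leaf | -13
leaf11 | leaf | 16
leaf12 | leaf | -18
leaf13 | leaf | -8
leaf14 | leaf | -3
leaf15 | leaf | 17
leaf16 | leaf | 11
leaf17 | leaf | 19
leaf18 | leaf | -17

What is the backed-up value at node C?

-3

H (Black): min(-3, 17, 11) = -3
J (Black): min(19, -17) = -17
C (White): max(-3, -17) = -3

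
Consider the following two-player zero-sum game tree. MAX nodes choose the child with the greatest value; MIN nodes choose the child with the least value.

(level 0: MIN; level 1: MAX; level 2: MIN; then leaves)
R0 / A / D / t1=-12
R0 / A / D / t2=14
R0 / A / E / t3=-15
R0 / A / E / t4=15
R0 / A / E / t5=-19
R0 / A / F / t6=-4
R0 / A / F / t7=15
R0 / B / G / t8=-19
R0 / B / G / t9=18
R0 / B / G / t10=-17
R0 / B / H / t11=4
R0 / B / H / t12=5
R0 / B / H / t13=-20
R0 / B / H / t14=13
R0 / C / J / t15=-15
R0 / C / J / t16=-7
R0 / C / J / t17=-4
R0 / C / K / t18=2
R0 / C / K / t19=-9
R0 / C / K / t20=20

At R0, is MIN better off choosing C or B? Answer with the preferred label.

B

J (MIN): min(-15, -7, -4) = -15
K (MIN): min(2, -9, 20) = -9
C (MAX): max(-15, -9) = -9
G (MIN): min(-19, 18, -17) = -19
H (MIN): min(4, 5, -20, 13) = -20
B (MAX): max(-19, -20) = -19
MIN prefers the lower value; C=-9, B=-19. B is better since -19 < -9.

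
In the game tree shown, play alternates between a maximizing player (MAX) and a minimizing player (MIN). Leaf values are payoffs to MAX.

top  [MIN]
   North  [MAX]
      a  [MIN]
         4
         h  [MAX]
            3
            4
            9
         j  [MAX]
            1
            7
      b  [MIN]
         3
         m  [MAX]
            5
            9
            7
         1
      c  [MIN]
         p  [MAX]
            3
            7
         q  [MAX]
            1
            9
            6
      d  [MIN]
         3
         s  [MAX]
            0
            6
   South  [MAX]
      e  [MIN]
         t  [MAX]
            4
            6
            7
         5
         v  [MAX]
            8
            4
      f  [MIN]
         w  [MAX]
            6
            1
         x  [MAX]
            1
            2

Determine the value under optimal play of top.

h (MAX): max(3, 4, 9) = 9
j (MAX): max(1, 7) = 7
a (MIN): min(4, 9, 7) = 4
m (MAX): max(5, 9, 7) = 9
b (MIN): min(3, 9, 1) = 1
p (MAX): max(3, 7) = 7
q (MAX): max(1, 9, 6) = 9
c (MIN): min(7, 9) = 7
s (MAX): max(0, 6) = 6
d (MIN): min(3, 6) = 3
North (MAX): max(4, 1, 7, 3) = 7
t (MAX): max(4, 6, 7) = 7
v (MAX): max(8, 4) = 8
e (MIN): min(7, 5, 8) = 5
w (MAX): max(6, 1) = 6
x (MAX): max(1, 2) = 2
f (MIN): min(6, 2) = 2
South (MAX): max(5, 2) = 5
top (MIN): min(7, 5) = 5

5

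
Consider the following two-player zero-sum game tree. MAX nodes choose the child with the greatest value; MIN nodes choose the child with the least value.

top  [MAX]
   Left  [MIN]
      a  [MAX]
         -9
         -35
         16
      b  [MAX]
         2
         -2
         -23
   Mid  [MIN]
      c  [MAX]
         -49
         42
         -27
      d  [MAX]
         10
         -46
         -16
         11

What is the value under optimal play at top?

11

a (MAX): max(-9, -35, 16) = 16
b (MAX): max(2, -2, -23) = 2
Left (MIN): min(16, 2) = 2
c (MAX): max(-49, 42, -27) = 42
d (MAX): max(10, -46, -16, 11) = 11
Mid (MIN): min(42, 11) = 11
top (MAX): max(2, 11) = 11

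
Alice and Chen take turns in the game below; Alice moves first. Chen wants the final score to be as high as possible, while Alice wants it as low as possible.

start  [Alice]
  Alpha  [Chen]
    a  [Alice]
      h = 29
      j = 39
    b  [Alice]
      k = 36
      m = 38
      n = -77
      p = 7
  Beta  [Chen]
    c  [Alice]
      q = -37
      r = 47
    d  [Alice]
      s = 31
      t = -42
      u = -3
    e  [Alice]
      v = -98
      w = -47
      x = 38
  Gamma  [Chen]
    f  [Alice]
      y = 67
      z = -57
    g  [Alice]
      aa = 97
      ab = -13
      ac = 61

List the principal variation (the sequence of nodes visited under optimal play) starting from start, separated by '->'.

a (Alice): min(29, 39) = 29
b (Alice): min(36, 38, -77, 7) = -77
Alpha (Chen): max(29, -77) = 29
c (Alice): min(-37, 47) = -37
d (Alice): min(31, -42, -3) = -42
e (Alice): min(-98, -47, 38) = -98
Beta (Chen): max(-37, -42, -98) = -37
f (Alice): min(67, -57) = -57
g (Alice): min(97, -13, 61) = -13
Gamma (Chen): max(-57, -13) = -13
start (Alice): min(29, -37, -13) = -37
At start, Alice picks Beta (lowest: -37).
At Beta, Chen picks c (highest: -37).
At c, Alice picks q (lowest: -37).
Terminal value -37.

start -> Beta -> c -> q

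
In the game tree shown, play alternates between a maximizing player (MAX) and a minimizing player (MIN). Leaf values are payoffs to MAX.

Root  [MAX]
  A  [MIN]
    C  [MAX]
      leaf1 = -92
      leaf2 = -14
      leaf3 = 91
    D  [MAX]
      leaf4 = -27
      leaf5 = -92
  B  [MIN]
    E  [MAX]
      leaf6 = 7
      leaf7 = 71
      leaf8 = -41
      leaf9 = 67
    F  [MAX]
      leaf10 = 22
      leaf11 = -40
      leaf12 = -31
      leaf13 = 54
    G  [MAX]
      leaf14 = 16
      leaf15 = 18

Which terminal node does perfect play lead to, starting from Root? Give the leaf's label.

C (MAX): max(-92, -14, 91) = 91
D (MAX): max(-27, -92) = -27
A (MIN): min(91, -27) = -27
E (MAX): max(7, 71, -41, 67) = 71
F (MAX): max(22, -40, -31, 54) = 54
G (MAX): max(16, 18) = 18
B (MIN): min(71, 54, 18) = 18
Root (MAX): max(-27, 18) = 18
At Root, MAX picks B (highest: 18).
At B, MIN picks G (lowest: 18).
At G, MAX picks leaf15 (highest: 18).
Terminal value 18.

leaf15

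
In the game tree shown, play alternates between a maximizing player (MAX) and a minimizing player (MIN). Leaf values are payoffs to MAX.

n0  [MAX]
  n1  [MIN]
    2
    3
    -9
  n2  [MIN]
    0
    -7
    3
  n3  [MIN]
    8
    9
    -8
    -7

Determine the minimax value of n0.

-7

n1 (MIN): min(2, 3, -9) = -9
n2 (MIN): min(0, -7, 3) = -7
n3 (MIN): min(8, 9, -8, -7) = -8
n0 (MAX): max(-9, -7, -8) = -7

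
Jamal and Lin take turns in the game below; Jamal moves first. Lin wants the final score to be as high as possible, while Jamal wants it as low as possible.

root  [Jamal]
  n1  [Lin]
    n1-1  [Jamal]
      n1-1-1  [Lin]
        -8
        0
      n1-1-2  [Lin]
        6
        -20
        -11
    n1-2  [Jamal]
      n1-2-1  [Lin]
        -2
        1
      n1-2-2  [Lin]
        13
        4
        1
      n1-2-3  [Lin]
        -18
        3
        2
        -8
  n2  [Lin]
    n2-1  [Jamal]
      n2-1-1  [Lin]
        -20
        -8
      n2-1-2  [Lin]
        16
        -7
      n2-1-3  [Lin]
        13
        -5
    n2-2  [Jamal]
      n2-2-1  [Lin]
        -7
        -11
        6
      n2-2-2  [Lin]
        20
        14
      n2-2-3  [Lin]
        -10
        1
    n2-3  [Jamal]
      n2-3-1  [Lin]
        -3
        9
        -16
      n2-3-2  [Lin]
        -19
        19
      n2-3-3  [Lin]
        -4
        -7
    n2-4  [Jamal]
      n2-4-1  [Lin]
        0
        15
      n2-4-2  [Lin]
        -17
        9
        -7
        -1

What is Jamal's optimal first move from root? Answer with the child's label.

n1-1-1 (Lin): max(-8, 0) = 0
n1-1-2 (Lin): max(6, -20, -11) = 6
n1-1 (Jamal): min(0, 6) = 0
n1-2-1 (Lin): max(-2, 1) = 1
n1-2-2 (Lin): max(13, 4, 1) = 13
n1-2-3 (Lin): max(-18, 3, 2, -8) = 3
n1-2 (Jamal): min(1, 13, 3) = 1
n1 (Lin): max(0, 1) = 1
n2-1-1 (Lin): max(-20, -8) = -8
n2-1-2 (Lin): max(16, -7) = 16
n2-1-3 (Lin): max(13, -5) = 13
n2-1 (Jamal): min(-8, 16, 13) = -8
n2-2-1 (Lin): max(-7, -11, 6) = 6
n2-2-2 (Lin): max(20, 14) = 20
n2-2-3 (Lin): max(-10, 1) = 1
n2-2 (Jamal): min(6, 20, 1) = 1
n2-3-1 (Lin): max(-3, 9, -16) = 9
n2-3-2 (Lin): max(-19, 19) = 19
n2-3-3 (Lin): max(-4, -7) = -4
n2-3 (Jamal): min(9, 19, -4) = -4
n2-4-1 (Lin): max(0, 15) = 15
n2-4-2 (Lin): max(-17, 9, -7, -1) = 9
n2-4 (Jamal): min(15, 9) = 9
n2 (Lin): max(-8, 1, -4, 9) = 9
root (Jamal): min(1, 9) = 1
Jamal at root wants the lowest of {n1=1, n2=9}, so chooses n1.

n1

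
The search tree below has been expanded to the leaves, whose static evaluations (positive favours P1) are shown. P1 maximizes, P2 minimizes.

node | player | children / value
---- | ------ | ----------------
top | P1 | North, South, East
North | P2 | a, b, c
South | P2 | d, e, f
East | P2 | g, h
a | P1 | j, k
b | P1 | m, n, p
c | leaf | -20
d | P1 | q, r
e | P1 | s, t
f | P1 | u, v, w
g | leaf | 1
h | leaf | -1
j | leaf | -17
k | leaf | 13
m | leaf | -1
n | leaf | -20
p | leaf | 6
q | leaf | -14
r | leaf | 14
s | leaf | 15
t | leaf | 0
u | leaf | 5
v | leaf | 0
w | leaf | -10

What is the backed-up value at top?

5

a (P1): max(-17, 13) = 13
b (P1): max(-1, -20, 6) = 6
North (P2): min(13, 6, -20) = -20
d (P1): max(-14, 14) = 14
e (P1): max(15, 0) = 15
f (P1): max(5, 0, -10) = 5
South (P2): min(14, 15, 5) = 5
East (P2): min(1, -1) = -1
top (P1): max(-20, 5, -1) = 5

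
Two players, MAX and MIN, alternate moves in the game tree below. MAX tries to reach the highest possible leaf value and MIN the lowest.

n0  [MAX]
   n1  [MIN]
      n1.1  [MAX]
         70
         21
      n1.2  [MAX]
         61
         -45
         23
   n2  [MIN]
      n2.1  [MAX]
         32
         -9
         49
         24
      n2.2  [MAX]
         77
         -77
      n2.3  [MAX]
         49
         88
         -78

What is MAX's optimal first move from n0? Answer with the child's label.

n1.1 (MAX): max(70, 21) = 70
n1.2 (MAX): max(61, -45, 23) = 61
n1 (MIN): min(70, 61) = 61
n2.1 (MAX): max(32, -9, 49, 24) = 49
n2.2 (MAX): max(77, -77) = 77
n2.3 (MAX): max(49, 88, -78) = 88
n2 (MIN): min(49, 77, 88) = 49
n0 (MAX): max(61, 49) = 61
MAX at n0 wants the highest of {n1=61, n2=49}, so chooses n1.

n1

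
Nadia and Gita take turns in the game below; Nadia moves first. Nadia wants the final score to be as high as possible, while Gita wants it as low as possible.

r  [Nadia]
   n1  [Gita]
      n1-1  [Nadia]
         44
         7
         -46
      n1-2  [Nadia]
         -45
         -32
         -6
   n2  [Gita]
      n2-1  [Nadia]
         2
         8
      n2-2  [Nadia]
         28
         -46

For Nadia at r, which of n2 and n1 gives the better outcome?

n2

n2-1 (Nadia): max(2, 8) = 8
n2-2 (Nadia): max(28, -46) = 28
n2 (Gita): min(8, 28) = 8
n1-1 (Nadia): max(44, 7, -46) = 44
n1-2 (Nadia): max(-45, -32, -6) = -6
n1 (Gita): min(44, -6) = -6
Nadia prefers the higher value; n2=8, n1=-6. n2 is better since 8 > -6.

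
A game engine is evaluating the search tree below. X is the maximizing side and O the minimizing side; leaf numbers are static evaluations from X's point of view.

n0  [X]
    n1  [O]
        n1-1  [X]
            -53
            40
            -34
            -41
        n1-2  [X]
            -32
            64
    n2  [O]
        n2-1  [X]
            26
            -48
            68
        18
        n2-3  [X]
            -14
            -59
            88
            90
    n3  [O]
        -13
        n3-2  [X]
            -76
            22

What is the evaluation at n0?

n1-1 (X): max(-53, 40, -34, -41) = 40
n1-2 (X): max(-32, 64) = 64
n1 (O): min(40, 64) = 40
n2-1 (X): max(26, -48, 68) = 68
n2-3 (X): max(-14, -59, 88, 90) = 90
n2 (O): min(68, 18, 90) = 18
n3-2 (X): max(-76, 22) = 22
n3 (O): min(-13, 22) = -13
n0 (X): max(40, 18, -13) = 40

40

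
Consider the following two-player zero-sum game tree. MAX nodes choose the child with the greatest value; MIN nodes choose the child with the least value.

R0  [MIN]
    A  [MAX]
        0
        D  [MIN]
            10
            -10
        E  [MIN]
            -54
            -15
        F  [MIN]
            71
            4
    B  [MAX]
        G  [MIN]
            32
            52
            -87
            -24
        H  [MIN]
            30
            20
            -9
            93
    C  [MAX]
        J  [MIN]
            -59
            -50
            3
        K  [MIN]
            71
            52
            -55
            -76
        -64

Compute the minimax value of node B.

-9

G (MIN): min(32, 52, -87, -24) = -87
H (MIN): min(30, 20, -9, 93) = -9
B (MAX): max(-87, -9) = -9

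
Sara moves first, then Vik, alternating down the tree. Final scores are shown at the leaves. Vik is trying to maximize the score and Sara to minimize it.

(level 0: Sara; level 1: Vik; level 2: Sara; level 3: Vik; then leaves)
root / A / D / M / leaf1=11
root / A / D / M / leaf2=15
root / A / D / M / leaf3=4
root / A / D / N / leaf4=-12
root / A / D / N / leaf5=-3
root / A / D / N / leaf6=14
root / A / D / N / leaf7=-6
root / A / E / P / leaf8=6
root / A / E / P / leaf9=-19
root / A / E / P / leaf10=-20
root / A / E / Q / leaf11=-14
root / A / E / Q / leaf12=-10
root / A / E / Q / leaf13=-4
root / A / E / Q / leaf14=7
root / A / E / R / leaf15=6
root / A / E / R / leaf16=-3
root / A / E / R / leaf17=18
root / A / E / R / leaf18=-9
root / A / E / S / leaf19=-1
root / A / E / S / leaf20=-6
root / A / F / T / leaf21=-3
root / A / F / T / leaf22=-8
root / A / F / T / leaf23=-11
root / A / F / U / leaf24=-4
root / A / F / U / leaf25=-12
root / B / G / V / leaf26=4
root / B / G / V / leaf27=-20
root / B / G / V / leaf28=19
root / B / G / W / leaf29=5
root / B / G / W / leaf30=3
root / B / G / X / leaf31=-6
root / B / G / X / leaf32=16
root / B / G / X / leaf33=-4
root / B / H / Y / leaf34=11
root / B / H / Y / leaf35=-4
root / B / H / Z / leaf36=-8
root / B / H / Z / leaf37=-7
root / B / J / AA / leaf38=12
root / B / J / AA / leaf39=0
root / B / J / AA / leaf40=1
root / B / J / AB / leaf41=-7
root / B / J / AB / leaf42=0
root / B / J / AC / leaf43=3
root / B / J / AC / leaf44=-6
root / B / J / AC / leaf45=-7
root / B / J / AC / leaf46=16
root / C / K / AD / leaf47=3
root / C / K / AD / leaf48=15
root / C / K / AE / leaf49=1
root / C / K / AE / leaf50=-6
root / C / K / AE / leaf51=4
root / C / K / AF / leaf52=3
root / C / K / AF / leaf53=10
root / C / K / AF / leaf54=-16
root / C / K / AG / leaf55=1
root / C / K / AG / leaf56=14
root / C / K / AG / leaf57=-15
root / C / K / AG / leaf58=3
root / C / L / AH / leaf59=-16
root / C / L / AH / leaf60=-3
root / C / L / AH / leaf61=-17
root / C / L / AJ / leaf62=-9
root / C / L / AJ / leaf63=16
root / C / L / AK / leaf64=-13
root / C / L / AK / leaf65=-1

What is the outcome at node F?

T (Vik): max(-3, -8, -11) = -3
U (Vik): max(-4, -12) = -4
F (Sara): min(-3, -4) = -4

-4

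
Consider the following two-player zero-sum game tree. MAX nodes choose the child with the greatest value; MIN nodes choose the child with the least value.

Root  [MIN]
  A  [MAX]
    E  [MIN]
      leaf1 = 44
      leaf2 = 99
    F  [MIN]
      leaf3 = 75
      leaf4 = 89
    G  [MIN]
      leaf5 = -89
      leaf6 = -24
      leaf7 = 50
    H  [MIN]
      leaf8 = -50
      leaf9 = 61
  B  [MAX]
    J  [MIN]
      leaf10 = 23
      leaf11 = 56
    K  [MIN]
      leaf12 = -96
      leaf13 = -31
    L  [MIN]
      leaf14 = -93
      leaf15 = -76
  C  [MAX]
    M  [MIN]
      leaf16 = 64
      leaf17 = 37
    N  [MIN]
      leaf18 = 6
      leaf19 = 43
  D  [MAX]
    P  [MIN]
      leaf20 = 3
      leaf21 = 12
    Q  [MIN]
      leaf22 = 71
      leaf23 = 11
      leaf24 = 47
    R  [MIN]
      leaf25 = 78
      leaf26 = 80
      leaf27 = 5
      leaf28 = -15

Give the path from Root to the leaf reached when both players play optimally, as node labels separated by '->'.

E (MIN): min(44, 99) = 44
F (MIN): min(75, 89) = 75
G (MIN): min(-89, -24, 50) = -89
H (MIN): min(-50, 61) = -50
A (MAX): max(44, 75, -89, -50) = 75
J (MIN): min(23, 56) = 23
K (MIN): min(-96, -31) = -96
L (MIN): min(-93, -76) = -93
B (MAX): max(23, -96, -93) = 23
M (MIN): min(64, 37) = 37
N (MIN): min(6, 43) = 6
C (MAX): max(37, 6) = 37
P (MIN): min(3, 12) = 3
Q (MIN): min(71, 11, 47) = 11
R (MIN): min(78, 80, 5, -15) = -15
D (MAX): max(3, 11, -15) = 11
Root (MIN): min(75, 23, 37, 11) = 11
At Root, MIN picks D (lowest: 11).
At D, MAX picks Q (highest: 11).
At Q, MIN picks leaf23 (lowest: 11).
Terminal value 11.

Root -> D -> Q -> leaf23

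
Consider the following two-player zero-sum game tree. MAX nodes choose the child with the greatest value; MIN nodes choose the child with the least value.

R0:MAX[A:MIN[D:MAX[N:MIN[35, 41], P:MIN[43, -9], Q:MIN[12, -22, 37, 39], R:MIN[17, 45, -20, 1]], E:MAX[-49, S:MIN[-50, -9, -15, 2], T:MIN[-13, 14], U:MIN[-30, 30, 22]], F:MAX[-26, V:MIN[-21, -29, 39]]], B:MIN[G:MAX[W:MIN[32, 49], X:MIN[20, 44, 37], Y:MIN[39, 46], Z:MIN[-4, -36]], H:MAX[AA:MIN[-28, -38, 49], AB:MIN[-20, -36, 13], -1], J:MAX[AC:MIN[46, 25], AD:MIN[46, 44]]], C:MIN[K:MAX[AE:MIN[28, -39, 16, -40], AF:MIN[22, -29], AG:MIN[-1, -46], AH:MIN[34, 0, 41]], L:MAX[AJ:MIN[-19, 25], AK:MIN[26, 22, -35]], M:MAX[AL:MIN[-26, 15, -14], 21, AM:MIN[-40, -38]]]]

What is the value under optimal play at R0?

N (MIN): min(35, 41) = 35
P (MIN): min(43, -9) = -9
Q (MIN): min(12, -22, 37, 39) = -22
R (MIN): min(17, 45, -20, 1) = -20
D (MAX): max(35, -9, -22, -20) = 35
S (MIN): min(-50, -9, -15, 2) = -50
T (MIN): min(-13, 14) = -13
U (MIN): min(-30, 30, 22) = -30
E (MAX): max(-49, -50, -13, -30) = -13
V (MIN): min(-21, -29, 39) = -29
F (MAX): max(-26, -29) = -26
A (MIN): min(35, -13, -26) = -26
W (MIN): min(32, 49) = 32
X (MIN): min(20, 44, 37) = 20
Y (MIN): min(39, 46) = 39
Z (MIN): min(-4, -36) = -36
G (MAX): max(32, 20, 39, -36) = 39
AA (MIN): min(-28, -38, 49) = -38
AB (MIN): min(-20, -36, 13) = -36
H (MAX): max(-38, -36, -1) = -1
AC (MIN): min(46, 25) = 25
AD (MIN): min(46, 44) = 44
J (MAX): max(25, 44) = 44
B (MIN): min(39, -1, 44) = -1
AE (MIN): min(28, -39, 16, -40) = -40
AF (MIN): min(22, -29) = -29
AG (MIN): min(-1, -46) = -46
AH (MIN): min(34, 0, 41) = 0
K (MAX): max(-40, -29, -46, 0) = 0
AJ (MIN): min(-19, 25) = -19
AK (MIN): min(26, 22, -35) = -35
L (MAX): max(-19, -35) = -19
AL (MIN): min(-26, 15, -14) = -26
AM (MIN): min(-40, -38) = -40
M (MAX): max(-26, 21, -40) = 21
C (MIN): min(0, -19, 21) = -19
R0 (MAX): max(-26, -1, -19) = -1

-1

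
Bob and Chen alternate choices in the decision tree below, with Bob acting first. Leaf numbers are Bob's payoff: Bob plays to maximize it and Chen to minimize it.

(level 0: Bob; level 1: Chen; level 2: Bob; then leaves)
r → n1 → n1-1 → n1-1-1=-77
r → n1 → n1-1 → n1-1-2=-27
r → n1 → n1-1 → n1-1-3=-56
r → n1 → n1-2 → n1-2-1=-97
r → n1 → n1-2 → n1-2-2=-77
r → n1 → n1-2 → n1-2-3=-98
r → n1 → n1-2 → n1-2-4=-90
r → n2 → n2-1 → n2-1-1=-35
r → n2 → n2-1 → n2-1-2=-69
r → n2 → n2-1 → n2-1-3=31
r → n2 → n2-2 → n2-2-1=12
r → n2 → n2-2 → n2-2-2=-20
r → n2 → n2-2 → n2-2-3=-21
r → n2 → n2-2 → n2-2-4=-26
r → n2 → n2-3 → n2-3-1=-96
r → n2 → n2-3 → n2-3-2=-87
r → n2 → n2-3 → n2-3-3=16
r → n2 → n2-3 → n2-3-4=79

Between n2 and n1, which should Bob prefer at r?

n2

n2-1 (Bob): max(-35, -69, 31) = 31
n2-2 (Bob): max(12, -20, -21, -26) = 12
n2-3 (Bob): max(-96, -87, 16, 79) = 79
n2 (Chen): min(31, 12, 79) = 12
n1-1 (Bob): max(-77, -27, -56) = -27
n1-2 (Bob): max(-97, -77, -98, -90) = -77
n1 (Chen): min(-27, -77) = -77
Bob prefers the higher value; n2=12, n1=-77. n2 is better since 12 > -77.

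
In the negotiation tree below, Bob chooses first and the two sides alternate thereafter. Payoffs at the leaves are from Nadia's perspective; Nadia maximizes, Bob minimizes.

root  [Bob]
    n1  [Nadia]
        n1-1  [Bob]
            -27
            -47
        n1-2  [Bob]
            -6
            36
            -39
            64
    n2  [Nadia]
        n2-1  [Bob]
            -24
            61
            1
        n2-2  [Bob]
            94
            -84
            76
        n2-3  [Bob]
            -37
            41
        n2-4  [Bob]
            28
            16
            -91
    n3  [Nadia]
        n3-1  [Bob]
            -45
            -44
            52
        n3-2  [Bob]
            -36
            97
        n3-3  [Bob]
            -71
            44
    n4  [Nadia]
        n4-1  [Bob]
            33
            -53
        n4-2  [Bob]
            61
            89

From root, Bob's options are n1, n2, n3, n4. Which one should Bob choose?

n1

n1-1 (Bob): min(-27, -47) = -47
n1-2 (Bob): min(-6, 36, -39, 64) = -39
n1 (Nadia): max(-47, -39) = -39
n2-1 (Bob): min(-24, 61, 1) = -24
n2-2 (Bob): min(94, -84, 76) = -84
n2-3 (Bob): min(-37, 41) = -37
n2-4 (Bob): min(28, 16, -91) = -91
n2 (Nadia): max(-24, -84, -37, -91) = -24
n3-1 (Bob): min(-45, -44, 52) = -45
n3-2 (Bob): min(-36, 97) = -36
n3-3 (Bob): min(-71, 44) = -71
n3 (Nadia): max(-45, -36, -71) = -36
n4-1 (Bob): min(33, -53) = -53
n4-2 (Bob): min(61, 89) = 61
n4 (Nadia): max(-53, 61) = 61
root (Bob): min(-39, -24, -36, 61) = -39
Bob at root wants the lowest of {n1=-39, n2=-24, n3=-36, n4=61}, so chooses n1.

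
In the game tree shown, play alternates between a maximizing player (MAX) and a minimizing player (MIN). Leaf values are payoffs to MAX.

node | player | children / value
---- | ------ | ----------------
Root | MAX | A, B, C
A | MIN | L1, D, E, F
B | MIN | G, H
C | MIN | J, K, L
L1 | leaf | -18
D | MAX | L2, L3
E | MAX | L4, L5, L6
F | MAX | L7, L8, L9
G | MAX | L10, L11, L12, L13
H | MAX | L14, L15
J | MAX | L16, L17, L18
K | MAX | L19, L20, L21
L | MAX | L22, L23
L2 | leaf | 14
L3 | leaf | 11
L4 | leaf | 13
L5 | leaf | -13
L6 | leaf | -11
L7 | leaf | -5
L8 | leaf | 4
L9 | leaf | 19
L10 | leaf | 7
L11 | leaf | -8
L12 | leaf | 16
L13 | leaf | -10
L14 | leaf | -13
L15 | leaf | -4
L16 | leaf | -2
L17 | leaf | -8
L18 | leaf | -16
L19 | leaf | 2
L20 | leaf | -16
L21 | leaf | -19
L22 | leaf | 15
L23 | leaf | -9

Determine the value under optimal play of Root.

D (MAX): max(14, 11) = 14
E (MAX): max(13, -13, -11) = 13
F (MAX): max(-5, 4, 19) = 19
A (MIN): min(-18, 14, 13, 19) = -18
G (MAX): max(7, -8, 16, -10) = 16
H (MAX): max(-13, -4) = -4
B (MIN): min(16, -4) = -4
J (MAX): max(-2, -8, -16) = -2
K (MAX): max(2, -16, -19) = 2
L (MAX): max(15, -9) = 15
C (MIN): min(-2, 2, 15) = -2
Root (MAX): max(-18, -4, -2) = -2

-2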